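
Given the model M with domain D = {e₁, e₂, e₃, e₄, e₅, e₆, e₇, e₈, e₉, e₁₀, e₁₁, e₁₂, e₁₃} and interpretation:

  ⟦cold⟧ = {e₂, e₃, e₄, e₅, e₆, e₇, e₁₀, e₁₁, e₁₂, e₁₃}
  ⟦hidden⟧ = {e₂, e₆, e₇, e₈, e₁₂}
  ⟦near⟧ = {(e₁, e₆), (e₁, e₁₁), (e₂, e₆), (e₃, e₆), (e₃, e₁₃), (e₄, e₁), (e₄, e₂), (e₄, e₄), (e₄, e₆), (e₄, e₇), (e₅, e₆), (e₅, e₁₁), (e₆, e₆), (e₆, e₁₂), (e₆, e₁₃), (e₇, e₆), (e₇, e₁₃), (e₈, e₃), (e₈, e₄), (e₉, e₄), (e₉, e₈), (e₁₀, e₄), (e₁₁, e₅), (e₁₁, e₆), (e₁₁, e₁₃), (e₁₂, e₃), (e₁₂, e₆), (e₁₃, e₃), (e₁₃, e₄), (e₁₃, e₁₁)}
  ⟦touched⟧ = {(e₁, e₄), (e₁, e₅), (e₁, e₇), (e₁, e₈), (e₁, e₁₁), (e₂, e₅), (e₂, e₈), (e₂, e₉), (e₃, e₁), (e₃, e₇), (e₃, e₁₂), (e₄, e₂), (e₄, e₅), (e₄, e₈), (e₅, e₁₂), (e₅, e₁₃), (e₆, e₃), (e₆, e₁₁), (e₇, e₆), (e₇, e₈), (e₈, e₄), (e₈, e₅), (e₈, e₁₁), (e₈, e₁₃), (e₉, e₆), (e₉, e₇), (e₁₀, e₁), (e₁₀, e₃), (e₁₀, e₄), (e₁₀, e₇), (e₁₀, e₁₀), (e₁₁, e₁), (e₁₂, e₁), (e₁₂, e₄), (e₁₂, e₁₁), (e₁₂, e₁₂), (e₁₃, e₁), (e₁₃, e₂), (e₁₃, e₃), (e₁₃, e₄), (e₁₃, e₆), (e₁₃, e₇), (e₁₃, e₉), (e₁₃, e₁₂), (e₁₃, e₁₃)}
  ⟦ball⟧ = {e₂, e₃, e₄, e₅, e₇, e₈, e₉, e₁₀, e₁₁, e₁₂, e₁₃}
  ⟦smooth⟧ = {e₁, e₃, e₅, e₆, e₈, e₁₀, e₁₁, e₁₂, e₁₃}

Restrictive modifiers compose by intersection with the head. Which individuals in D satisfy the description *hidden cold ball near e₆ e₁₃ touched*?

⟦near e₆⟧ = {x : ⟨x, e₆⟩ ∈ ⟦near⟧} = {e₁, e₂, e₃, e₄, e₅, e₆, e₇, e₁₁, e₁₂}
⟦e₁₃ touched⟧ = {x : ⟨e₁₃, x⟩ ∈ ⟦touched⟧} = {e₁, e₂, e₃, e₄, e₆, e₇, e₉, e₁₂, e₁₃}
⟦ball⟧ = {e₂, e₃, e₄, e₅, e₇, e₈, e₉, e₁₀, e₁₁, e₁₂, e₁₃}
… ∩ ⟦near e₆⟧ = {e₂, e₃, e₄, e₅, e₇, e₈, e₉, e₁₀, e₁₁, e₁₂, e₁₃} ∩ {e₁, e₂, e₃, e₄, e₅, e₆, e₇, e₁₁, e₁₂} = {e₂, e₃, e₄, e₅, e₇, e₁₁, e₁₂}
… ∩ ⟦e₁₃ touched⟧ = {e₂, e₃, e₄, e₅, e₇, e₁₁, e₁₂} ∩ {e₁, e₂, e₃, e₄, e₆, e₇, e₉, e₁₂, e₁₃} = {e₂, e₃, e₄, e₇, e₁₂}
… ∩ ⟦hidden⟧ = {e₂, e₃, e₄, e₇, e₁₂} ∩ {e₂, e₆, e₇, e₈, e₁₂} = {e₂, e₇, e₁₂}
… ∩ ⟦cold⟧ = {e₂, e₇, e₁₂} ∩ {e₂, e₃, e₄, e₅, e₆, e₇, e₁₀, e₁₁, e₁₂, e₁₃} = {e₂, e₇, e₁₂}
So ⟦hidden cold ball near e₆ e₁₃ touched⟧ = {e₂, e₇, e₁₂}.

{e₂, e₇, e₁₂}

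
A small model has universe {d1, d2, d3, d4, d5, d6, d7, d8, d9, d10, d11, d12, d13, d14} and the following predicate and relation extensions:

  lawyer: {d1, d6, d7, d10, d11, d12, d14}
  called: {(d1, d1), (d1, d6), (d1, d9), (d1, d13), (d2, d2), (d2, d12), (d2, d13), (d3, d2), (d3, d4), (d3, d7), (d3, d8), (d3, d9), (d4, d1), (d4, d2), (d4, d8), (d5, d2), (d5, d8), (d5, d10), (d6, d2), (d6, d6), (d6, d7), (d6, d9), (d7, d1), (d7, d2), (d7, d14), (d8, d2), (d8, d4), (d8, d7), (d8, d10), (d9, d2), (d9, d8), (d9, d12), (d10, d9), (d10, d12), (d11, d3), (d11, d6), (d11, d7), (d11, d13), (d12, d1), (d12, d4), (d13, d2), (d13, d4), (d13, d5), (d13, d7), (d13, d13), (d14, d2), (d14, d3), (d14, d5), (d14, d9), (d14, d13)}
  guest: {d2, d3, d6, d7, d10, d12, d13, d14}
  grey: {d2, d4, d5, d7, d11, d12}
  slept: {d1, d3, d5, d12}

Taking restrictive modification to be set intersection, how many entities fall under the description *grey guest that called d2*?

2

⟦that called d2⟧ = {x : ⟨x, d2⟩ ∈ ⟦called⟧} = {d2, d3, d4, d5, d6, d7, d8, d9, d13, d14}
⟦guest⟧ = {d2, d3, d6, d7, d10, d12, d13, d14}
… ∩ ⟦that called d2⟧ = {d2, d3, d6, d7, d10, d12, d13, d14} ∩ {d2, d3, d4, d5, d6, d7, d8, d9, d13, d14} = {d2, d3, d6, d7, d13, d14}
… ∩ ⟦grey⟧ = {d2, d3, d6, d7, d13, d14} ∩ {d2, d4, d5, d7, d11, d12} = {d2, d7}
⟦grey guest that called d2⟧ = {d2, d7}, so the cardinality is 2.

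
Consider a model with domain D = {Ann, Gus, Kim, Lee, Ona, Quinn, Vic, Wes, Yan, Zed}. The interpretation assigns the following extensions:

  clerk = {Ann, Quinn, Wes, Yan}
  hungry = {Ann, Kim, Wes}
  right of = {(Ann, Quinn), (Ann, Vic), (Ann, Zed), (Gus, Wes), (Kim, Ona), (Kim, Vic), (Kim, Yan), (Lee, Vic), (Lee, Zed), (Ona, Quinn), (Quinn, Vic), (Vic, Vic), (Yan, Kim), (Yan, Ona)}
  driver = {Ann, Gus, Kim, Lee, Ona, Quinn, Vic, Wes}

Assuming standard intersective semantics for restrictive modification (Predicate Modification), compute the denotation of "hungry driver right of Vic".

⟦right of Vic⟧ = {x : ⟨x, Vic⟩ ∈ ⟦right of⟧} = {Ann, Kim, Lee, Quinn, Vic}
⟦driver⟧ = {Ann, Gus, Kim, Lee, Ona, Quinn, Vic, Wes}
… ∩ ⟦right of Vic⟧ = {Ann, Gus, Kim, Lee, Ona, Quinn, Vic, Wes} ∩ {Ann, Kim, Lee, Quinn, Vic} = {Ann, Kim, Lee, Quinn, Vic}
… ∩ ⟦hungry⟧ = {Ann, Kim, Lee, Quinn, Vic} ∩ {Ann, Kim, Wes} = {Ann, Kim}
So ⟦hungry driver right of Vic⟧ = {Ann, Kim}.

{Ann, Kim}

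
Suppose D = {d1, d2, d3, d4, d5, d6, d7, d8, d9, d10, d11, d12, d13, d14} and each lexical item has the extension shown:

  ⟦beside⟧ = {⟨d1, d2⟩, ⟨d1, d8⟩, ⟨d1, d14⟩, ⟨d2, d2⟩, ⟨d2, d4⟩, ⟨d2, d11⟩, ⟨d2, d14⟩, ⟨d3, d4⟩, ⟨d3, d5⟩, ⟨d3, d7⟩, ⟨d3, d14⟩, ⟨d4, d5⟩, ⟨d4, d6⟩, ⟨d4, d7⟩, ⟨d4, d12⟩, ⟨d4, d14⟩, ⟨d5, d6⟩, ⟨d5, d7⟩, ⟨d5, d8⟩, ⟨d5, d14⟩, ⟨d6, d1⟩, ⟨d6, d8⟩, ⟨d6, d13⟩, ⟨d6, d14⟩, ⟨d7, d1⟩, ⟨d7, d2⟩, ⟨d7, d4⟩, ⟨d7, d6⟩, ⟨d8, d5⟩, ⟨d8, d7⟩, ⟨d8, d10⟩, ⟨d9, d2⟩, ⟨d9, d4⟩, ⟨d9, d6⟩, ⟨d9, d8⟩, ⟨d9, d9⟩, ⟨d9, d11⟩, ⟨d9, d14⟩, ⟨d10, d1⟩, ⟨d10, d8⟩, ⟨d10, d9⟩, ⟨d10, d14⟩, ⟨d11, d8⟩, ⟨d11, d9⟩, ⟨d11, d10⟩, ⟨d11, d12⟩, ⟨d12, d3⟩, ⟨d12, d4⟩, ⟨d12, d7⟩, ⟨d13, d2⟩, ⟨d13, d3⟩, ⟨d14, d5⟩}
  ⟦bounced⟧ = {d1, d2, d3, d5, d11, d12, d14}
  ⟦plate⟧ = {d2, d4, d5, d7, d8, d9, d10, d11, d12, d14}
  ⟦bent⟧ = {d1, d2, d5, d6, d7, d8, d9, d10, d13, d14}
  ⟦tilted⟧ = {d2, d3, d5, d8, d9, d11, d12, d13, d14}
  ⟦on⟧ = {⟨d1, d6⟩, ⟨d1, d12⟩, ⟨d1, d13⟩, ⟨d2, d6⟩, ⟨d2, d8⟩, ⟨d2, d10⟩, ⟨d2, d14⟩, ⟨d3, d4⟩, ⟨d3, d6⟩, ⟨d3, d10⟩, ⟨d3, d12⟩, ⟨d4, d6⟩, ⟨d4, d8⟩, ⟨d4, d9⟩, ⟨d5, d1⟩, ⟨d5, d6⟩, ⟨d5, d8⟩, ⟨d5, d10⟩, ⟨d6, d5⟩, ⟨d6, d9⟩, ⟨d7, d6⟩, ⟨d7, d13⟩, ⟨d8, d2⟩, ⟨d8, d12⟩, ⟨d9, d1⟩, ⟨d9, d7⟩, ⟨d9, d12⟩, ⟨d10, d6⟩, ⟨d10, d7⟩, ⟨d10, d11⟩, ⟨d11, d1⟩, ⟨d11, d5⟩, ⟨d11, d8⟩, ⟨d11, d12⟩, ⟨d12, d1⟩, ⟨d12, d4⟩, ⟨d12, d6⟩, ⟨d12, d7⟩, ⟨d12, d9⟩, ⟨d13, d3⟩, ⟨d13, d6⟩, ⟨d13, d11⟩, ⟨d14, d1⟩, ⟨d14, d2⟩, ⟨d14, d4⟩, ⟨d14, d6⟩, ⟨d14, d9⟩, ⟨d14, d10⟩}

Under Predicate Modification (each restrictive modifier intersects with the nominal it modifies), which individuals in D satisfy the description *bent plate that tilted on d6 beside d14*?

{d2, d5}

⟦that tilted⟧ = ⟦tilted⟧ = {d2, d3, d5, d8, d9, d11, d12, d13, d14}
⟦on d6⟧ = {x : ⟨x, d6⟩ ∈ ⟦on⟧} = {d1, d2, d3, d4, d5, d7, d10, d12, d13, d14}
⟦beside d14⟧ = {x : ⟨x, d14⟩ ∈ ⟦beside⟧} = {d1, d2, d3, d4, d5, d6, d9, d10}
⟦plate⟧ = {d2, d4, d5, d7, d8, d9, d10, d11, d12, d14}
… ∩ ⟦that tilted⟧ = {d2, d4, d5, d7, d8, d9, d10, d11, d12, d14} ∩ {d2, d3, d5, d8, d9, d11, d12, d13, d14} = {d2, d5, d8, d9, d11, d12, d14}
… ∩ ⟦on d6⟧ = {d2, d5, d8, d9, d11, d12, d14} ∩ {d1, d2, d3, d4, d5, d7, d10, d12, d13, d14} = {d2, d5, d12, d14}
… ∩ ⟦beside d14⟧ = {d2, d5, d12, d14} ∩ {d1, d2, d3, d4, d5, d6, d9, d10} = {d2, d5}
… ∩ ⟦bent⟧ = {d2, d5} ∩ {d1, d2, d5, d6, d7, d8, d9, d10, d13, d14} = {d2, d5}
So ⟦bent plate that tilted on d6 beside d14⟧ = {d2, d5}.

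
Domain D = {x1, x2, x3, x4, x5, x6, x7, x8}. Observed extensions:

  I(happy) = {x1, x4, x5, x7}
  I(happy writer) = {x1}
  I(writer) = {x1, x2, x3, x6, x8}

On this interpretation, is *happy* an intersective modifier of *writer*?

⟦happy⟧ ∩ ⟦writer⟧ = {x1, x4, x5, x7} ∩ {x1, x2, x3, x6, x8} = {x1}
Observed ⟦happy writer⟧ = {x1}.
These coincide, so the modifier is intersective here.

yes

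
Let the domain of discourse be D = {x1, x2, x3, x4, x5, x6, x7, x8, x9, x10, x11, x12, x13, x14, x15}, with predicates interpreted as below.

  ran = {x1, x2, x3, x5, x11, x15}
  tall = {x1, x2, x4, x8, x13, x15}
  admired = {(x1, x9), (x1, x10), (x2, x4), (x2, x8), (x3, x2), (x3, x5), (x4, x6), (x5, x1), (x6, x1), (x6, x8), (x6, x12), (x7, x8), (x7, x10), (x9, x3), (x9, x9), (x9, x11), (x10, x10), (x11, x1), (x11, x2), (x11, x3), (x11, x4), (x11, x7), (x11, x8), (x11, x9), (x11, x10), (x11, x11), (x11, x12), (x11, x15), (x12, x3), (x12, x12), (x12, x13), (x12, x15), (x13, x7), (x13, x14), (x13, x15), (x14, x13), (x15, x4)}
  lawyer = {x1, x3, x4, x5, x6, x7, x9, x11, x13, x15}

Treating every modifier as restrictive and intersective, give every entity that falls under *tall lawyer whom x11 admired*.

{x1, x4, x15}

⟦whom x11 admired⟧ = {x : ⟨x11, x⟩ ∈ ⟦admired⟧} = {x1, x2, x3, x4, x7, x8, x9, x10, x11, x12, x15}
⟦lawyer⟧ = {x1, x3, x4, x5, x6, x7, x9, x11, x13, x15}
… ∩ ⟦whom x11 admired⟧ = {x1, x3, x4, x5, x6, x7, x9, x11, x13, x15} ∩ {x1, x2, x3, x4, x7, x8, x9, x10, x11, x12, x15} = {x1, x3, x4, x7, x9, x11, x15}
… ∩ ⟦tall⟧ = {x1, x3, x4, x7, x9, x11, x15} ∩ {x1, x2, x4, x8, x13, x15} = {x1, x4, x15}
So ⟦tall lawyer whom x11 admired⟧ = {x1, x4, x15}.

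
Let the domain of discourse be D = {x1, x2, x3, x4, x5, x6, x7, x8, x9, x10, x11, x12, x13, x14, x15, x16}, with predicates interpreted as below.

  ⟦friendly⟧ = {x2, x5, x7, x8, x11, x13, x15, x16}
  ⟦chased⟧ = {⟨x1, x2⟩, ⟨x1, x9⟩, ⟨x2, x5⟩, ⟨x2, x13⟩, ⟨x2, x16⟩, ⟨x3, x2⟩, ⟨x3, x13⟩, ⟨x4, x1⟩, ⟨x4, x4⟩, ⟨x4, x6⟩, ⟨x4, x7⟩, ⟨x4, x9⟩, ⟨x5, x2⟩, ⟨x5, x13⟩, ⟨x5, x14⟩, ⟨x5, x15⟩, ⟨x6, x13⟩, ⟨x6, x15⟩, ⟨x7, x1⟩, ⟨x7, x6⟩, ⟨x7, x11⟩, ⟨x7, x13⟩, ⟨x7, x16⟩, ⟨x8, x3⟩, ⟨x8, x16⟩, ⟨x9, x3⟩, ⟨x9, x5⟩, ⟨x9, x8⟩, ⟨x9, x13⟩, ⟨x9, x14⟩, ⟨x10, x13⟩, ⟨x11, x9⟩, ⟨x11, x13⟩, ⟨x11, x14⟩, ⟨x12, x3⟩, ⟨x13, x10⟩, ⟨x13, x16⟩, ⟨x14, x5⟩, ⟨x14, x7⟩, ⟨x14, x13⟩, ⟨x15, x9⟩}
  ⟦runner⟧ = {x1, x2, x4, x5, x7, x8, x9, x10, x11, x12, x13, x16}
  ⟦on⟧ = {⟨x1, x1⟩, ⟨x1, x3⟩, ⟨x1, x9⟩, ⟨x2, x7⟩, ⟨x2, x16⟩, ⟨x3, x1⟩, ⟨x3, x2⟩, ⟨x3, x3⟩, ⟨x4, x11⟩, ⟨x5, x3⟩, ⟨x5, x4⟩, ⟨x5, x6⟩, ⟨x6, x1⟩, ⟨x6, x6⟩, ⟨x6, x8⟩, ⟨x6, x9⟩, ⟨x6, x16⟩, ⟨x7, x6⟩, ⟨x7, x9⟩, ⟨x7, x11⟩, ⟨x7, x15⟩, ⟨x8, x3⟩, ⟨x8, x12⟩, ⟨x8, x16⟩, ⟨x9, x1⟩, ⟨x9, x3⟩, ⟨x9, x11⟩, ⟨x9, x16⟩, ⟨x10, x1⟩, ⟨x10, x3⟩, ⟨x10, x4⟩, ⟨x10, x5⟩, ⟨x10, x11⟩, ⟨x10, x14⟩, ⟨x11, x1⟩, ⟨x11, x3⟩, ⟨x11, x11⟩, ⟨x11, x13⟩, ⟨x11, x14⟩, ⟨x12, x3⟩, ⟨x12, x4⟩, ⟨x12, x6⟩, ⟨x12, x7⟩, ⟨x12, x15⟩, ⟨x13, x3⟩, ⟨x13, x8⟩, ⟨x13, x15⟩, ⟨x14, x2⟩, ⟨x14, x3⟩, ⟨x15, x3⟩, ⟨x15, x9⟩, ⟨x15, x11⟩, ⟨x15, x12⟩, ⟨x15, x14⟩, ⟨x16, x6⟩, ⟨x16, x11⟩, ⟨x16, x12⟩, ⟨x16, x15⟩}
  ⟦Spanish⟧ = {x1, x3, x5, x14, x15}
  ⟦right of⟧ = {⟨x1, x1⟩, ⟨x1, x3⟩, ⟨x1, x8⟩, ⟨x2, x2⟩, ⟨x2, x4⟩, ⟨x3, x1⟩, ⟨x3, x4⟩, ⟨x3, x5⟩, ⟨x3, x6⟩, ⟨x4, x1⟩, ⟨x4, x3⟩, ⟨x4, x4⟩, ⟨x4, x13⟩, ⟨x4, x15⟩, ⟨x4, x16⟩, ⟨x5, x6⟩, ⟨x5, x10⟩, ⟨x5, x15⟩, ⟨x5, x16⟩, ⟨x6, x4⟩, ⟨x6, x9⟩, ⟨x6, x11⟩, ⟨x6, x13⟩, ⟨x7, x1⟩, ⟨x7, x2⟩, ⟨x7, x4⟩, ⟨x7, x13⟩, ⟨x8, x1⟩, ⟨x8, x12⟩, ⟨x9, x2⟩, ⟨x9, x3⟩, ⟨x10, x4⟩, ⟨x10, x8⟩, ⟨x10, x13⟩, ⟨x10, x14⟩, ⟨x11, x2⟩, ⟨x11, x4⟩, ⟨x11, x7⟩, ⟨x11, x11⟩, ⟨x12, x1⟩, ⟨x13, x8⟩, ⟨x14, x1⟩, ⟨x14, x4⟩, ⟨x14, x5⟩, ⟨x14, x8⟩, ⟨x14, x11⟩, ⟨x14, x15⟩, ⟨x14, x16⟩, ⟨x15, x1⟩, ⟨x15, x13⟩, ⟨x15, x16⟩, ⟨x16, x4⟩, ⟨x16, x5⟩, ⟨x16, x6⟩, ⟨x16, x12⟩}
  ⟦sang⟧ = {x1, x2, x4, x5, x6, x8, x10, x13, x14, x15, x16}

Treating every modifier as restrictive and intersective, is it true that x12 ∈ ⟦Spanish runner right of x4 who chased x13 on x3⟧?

no

⟦right of x4⟧ = {x : ⟨x, x4⟩ ∈ ⟦right of⟧} = {x2, x3, x4, x6, x7, x10, x11, x14, x16}
⟦who chased x13⟧ = {x : ⟨x, x13⟩ ∈ ⟦chased⟧} = {x2, x3, x5, x6, x7, x9, x10, x11, x14}
⟦on x3⟧ = {x : ⟨x, x3⟩ ∈ ⟦on⟧} = {x1, x3, x5, x8, x9, x10, x11, x12, x13, x14, x15}
⟦runner⟧ = {x1, x2, x4, x5, x7, x8, x9, x10, x11, x12, x13, x16}
… ∩ ⟦right of x4⟧ = {x1, x2, x4, x5, x7, x8, x9, x10, x11, x12, x13, x16} ∩ {x2, x3, x4, x6, x7, x10, x11, x14, x16} = {x2, x4, x7, x10, x11, x16}
… ∩ ⟦who chased x13⟧ = {x2, x4, x7, x10, x11, x16} ∩ {x2, x3, x5, x6, x7, x9, x10, x11, x14} = {x2, x7, x10, x11}
… ∩ ⟦on x3⟧ = {x2, x7, x10, x11} ∩ {x1, x3, x5, x8, x9, x10, x11, x12, x13, x14, x15} = {x10, x11}
… ∩ ⟦Spanish⟧ = {x10, x11} ∩ {x1, x3, x5, x14, x15} = ∅
⟦Spanish runner right of x4 who chased x13 on x3⟧ = ∅; x12 ∉ this set.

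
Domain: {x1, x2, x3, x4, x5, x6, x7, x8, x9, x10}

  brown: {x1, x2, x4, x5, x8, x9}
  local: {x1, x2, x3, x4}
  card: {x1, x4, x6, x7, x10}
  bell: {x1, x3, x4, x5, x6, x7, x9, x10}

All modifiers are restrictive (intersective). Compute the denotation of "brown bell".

{x1, x4, x5, x9}

⟦bell⟧ = {x1, x3, x4, x5, x6, x7, x9, x10}
… ∩ ⟦brown⟧ = {x1, x3, x4, x5, x6, x7, x9, x10} ∩ {x1, x2, x4, x5, x8, x9} = {x1, x4, x5, x9}
So ⟦brown bell⟧ = {x1, x4, x5, x9}.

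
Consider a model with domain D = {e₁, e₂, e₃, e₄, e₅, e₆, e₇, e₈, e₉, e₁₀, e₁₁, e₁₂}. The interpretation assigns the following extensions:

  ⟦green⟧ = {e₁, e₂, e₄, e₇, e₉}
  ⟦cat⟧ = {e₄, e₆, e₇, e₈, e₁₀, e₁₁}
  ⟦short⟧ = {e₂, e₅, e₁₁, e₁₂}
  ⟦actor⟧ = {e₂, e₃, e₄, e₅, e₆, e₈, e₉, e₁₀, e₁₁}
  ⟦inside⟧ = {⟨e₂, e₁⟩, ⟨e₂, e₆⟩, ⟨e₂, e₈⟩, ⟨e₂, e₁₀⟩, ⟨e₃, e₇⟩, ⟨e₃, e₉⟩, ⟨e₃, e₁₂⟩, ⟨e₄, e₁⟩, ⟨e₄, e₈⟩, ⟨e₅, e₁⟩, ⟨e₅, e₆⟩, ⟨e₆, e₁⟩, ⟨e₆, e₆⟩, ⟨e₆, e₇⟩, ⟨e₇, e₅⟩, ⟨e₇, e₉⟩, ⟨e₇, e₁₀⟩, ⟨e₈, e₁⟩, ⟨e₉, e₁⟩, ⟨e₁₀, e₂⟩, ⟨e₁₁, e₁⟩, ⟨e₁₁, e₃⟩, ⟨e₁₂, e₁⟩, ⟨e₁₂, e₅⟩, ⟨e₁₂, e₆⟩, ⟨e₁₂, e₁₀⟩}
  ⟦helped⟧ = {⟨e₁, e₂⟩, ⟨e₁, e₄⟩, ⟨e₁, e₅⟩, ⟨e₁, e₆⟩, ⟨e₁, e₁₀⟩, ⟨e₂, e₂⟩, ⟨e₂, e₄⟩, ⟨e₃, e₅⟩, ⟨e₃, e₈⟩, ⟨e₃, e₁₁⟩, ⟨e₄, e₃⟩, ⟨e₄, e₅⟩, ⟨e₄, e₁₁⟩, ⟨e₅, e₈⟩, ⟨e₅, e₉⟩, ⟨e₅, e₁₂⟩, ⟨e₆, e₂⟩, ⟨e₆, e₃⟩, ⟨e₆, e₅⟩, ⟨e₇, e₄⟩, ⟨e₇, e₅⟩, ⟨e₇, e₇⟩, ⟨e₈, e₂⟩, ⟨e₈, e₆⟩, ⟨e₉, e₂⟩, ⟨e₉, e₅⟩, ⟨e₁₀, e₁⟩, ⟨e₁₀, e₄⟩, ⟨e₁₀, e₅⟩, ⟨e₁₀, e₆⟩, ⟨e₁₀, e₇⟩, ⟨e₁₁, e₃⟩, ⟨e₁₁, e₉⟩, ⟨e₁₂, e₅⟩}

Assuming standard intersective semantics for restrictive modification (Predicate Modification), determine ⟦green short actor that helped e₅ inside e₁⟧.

∅

⟦that helped e₅⟧ = {x : ⟨x, e₅⟩ ∈ ⟦helped⟧} = {e₁, e₃, e₄, e₆, e₇, e₉, e₁₀, e₁₂}
⟦inside e₁⟧ = {x : ⟨x, e₁⟩ ∈ ⟦inside⟧} = {e₂, e₄, e₅, e₆, e₈, e₉, e₁₁, e₁₂}
⟦actor⟧ = {e₂, e₃, e₄, e₅, e₆, e₈, e₉, e₁₀, e₁₁}
… ∩ ⟦that helped e₅⟧ = {e₂, e₃, e₄, e₅, e₆, e₈, e₉, e₁₀, e₁₁} ∩ {e₁, e₃, e₄, e₆, e₇, e₉, e₁₀, e₁₂} = {e₃, e₄, e₆, e₉, e₁₀}
… ∩ ⟦inside e₁⟧ = {e₃, e₄, e₆, e₉, e₁₀} ∩ {e₂, e₄, e₅, e₆, e₈, e₉, e₁₁, e₁₂} = {e₄, e₆, e₉}
… ∩ ⟦green⟧ = {e₄, e₆, e₉} ∩ {e₁, e₂, e₄, e₇, e₉} = {e₄, e₉}
… ∩ ⟦short⟧ = {e₄, e₉} ∩ {e₂, e₅, e₁₁, e₁₂} = ∅
So ⟦green short actor that helped e₅ inside e₁⟧ = ∅.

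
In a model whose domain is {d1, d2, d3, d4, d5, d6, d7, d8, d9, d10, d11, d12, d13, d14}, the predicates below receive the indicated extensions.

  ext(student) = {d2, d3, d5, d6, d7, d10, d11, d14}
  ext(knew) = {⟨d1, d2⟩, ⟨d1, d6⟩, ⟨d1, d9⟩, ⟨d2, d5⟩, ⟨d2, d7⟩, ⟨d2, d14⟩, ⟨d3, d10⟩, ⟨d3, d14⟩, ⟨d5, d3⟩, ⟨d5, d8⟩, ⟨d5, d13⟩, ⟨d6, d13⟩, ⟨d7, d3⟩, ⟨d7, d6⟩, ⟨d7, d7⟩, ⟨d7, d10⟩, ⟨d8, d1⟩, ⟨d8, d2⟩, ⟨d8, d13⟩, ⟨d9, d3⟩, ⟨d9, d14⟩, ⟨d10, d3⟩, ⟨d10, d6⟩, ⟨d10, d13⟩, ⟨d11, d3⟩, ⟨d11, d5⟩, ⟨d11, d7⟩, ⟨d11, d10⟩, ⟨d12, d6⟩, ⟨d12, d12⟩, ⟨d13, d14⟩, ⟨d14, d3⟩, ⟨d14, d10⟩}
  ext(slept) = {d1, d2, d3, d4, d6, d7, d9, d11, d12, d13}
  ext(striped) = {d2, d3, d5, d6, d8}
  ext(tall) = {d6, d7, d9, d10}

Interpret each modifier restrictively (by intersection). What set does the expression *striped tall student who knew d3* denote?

{}

⟦who knew d3⟧ = {x : ⟨x, d3⟩ ∈ ⟦knew⟧} = {d5, d7, d9, d10, d11, d14}
⟦student⟧ = {d2, d3, d5, d6, d7, d10, d11, d14}
… ∩ ⟦who knew d3⟧ = {d2, d3, d5, d6, d7, d10, d11, d14} ∩ {d5, d7, d9, d10, d11, d14} = {d5, d7, d10, d11, d14}
… ∩ ⟦striped⟧ = {d5, d7, d10, d11, d14} ∩ {d2, d3, d5, d6, d8} = {d5}
… ∩ ⟦tall⟧ = {d5} ∩ {d6, d7, d9, d10} = ∅
So ⟦striped tall student who knew d3⟧ = {}.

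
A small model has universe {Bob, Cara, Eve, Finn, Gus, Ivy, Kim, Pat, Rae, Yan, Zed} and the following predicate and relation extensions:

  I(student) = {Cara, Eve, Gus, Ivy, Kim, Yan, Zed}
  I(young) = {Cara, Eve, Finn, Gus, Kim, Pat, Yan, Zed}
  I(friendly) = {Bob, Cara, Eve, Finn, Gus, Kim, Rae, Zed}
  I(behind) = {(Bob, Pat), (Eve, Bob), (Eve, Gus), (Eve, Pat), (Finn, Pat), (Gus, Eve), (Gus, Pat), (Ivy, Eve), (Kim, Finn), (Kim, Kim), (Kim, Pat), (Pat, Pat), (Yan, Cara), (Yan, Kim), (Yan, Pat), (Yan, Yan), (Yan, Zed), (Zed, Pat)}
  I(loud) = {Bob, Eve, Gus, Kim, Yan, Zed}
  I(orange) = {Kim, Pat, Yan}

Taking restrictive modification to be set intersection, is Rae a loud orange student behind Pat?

⟦behind Pat⟧ = {x : ⟨x, Pat⟩ ∈ ⟦behind⟧} = {Bob, Eve, Finn, Gus, Kim, Pat, Yan, Zed}
⟦student⟧ = {Cara, Eve, Gus, Ivy, Kim, Yan, Zed}
… ∩ ⟦behind Pat⟧ = {Cara, Eve, Gus, Ivy, Kim, Yan, Zed} ∩ {Bob, Eve, Finn, Gus, Kim, Pat, Yan, Zed} = {Eve, Gus, Kim, Yan, Zed}
… ∩ ⟦loud⟧ = {Eve, Gus, Kim, Yan, Zed} ∩ {Bob, Eve, Gus, Kim, Yan, Zed} = {Eve, Gus, Kim, Yan, Zed}
… ∩ ⟦orange⟧ = {Eve, Gus, Kim, Yan, Zed} ∩ {Kim, Pat, Yan} = {Kim, Yan}
⟦loud orange student behind Pat⟧ = {Kim, Yan}; Rae ∉ this set.

no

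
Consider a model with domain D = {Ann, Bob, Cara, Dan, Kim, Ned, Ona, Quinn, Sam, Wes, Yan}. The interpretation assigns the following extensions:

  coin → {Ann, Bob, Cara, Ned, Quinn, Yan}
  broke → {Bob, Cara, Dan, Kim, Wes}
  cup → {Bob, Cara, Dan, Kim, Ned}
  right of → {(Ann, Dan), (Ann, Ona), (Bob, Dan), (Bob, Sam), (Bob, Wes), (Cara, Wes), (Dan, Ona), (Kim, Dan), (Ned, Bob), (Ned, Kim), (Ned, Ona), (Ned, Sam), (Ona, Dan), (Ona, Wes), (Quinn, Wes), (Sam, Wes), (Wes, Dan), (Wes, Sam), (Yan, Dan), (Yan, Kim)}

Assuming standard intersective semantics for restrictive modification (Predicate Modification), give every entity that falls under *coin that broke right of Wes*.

⟦that broke⟧ = ⟦broke⟧ = {Bob, Cara, Dan, Kim, Wes}
⟦right of Wes⟧ = {x : ⟨x, Wes⟩ ∈ ⟦right of⟧} = {Bob, Cara, Ona, Quinn, Sam}
⟦coin⟧ = {Ann, Bob, Cara, Ned, Quinn, Yan}
… ∩ ⟦that broke⟧ = {Ann, Bob, Cara, Ned, Quinn, Yan} ∩ {Bob, Cara, Dan, Kim, Wes} = {Bob, Cara}
… ∩ ⟦right of Wes⟧ = {Bob, Cara} ∩ {Bob, Cara, Ona, Quinn, Sam} = {Bob, Cara}
So ⟦coin that broke right of Wes⟧ = {Bob, Cara}.

{Bob, Cara}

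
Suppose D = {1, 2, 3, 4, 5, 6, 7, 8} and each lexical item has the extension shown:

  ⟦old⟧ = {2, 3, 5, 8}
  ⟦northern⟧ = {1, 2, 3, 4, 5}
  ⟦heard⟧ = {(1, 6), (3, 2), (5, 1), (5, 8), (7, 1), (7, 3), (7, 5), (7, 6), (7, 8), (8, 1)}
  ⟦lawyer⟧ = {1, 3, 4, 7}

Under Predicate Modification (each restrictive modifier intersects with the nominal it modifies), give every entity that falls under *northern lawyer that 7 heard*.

⟦that 7 heard⟧ = {x : ⟨7, x⟩ ∈ ⟦heard⟧} = {1, 3, 5, 6, 8}
⟦lawyer⟧ = {1, 3, 4, 7}
… ∩ ⟦that 7 heard⟧ = {1, 3, 4, 7} ∩ {1, 3, 5, 6, 8} = {1, 3}
… ∩ ⟦northern⟧ = {1, 3} ∩ {1, 2, 3, 4, 5} = {1, 3}
So ⟦northern lawyer that 7 heard⟧ = {1, 3}.

{1, 3}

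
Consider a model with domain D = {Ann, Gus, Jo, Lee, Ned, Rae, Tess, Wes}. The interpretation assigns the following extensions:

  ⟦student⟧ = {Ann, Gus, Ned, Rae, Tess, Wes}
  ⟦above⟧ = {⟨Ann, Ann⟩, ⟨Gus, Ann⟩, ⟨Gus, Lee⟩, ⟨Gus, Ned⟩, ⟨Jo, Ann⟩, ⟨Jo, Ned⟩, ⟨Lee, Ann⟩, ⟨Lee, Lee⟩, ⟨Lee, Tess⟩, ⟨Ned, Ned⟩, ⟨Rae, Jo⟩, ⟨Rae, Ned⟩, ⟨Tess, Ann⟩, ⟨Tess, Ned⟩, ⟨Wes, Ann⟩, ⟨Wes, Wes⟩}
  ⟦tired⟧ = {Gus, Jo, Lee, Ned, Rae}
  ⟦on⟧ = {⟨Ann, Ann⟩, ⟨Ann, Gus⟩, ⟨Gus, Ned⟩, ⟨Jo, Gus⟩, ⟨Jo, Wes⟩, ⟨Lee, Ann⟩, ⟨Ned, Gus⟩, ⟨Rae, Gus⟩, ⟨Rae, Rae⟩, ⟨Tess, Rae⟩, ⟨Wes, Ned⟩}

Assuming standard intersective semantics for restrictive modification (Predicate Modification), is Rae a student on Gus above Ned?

⟦on Gus⟧ = {x : ⟨x, Gus⟩ ∈ ⟦on⟧} = {Ann, Jo, Ned, Rae}
⟦above Ned⟧ = {x : ⟨x, Ned⟩ ∈ ⟦above⟧} = {Gus, Jo, Ned, Rae, Tess}
⟦student⟧ = {Ann, Gus, Ned, Rae, Tess, Wes}
… ∩ ⟦on Gus⟧ = {Ann, Gus, Ned, Rae, Tess, Wes} ∩ {Ann, Jo, Ned, Rae} = {Ann, Ned, Rae}
… ∩ ⟦above Ned⟧ = {Ann, Ned, Rae} ∩ {Gus, Jo, Ned, Rae, Tess} = {Ned, Rae}
⟦student on Gus above Ned⟧ = {Ned, Rae}; Rae ∈ this set.

yes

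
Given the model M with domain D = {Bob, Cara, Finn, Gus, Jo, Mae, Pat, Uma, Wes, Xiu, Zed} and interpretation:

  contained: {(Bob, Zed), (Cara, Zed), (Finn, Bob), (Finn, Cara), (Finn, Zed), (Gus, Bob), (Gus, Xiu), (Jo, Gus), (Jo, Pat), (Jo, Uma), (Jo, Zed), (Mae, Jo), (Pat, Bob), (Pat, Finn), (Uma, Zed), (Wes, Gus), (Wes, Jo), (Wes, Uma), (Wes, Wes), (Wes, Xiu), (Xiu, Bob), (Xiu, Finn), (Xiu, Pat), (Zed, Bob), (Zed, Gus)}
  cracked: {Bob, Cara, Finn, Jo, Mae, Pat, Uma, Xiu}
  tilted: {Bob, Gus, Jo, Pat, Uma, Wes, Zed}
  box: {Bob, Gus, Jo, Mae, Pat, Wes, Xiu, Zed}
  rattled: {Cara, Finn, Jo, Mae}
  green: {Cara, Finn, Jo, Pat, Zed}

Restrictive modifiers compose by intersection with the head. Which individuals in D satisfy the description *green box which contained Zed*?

{Jo}

⟦which contained Zed⟧ = {x : ⟨x, Zed⟩ ∈ ⟦contained⟧} = {Bob, Cara, Finn, Jo, Uma}
⟦box⟧ = {Bob, Gus, Jo, Mae, Pat, Wes, Xiu, Zed}
… ∩ ⟦which contained Zed⟧ = {Bob, Gus, Jo, Mae, Pat, Wes, Xiu, Zed} ∩ {Bob, Cara, Finn, Jo, Uma} = {Bob, Jo}
… ∩ ⟦green⟧ = {Bob, Jo} ∩ {Cara, Finn, Jo, Pat, Zed} = {Jo}
So ⟦green box which contained Zed⟧ = {Jo}.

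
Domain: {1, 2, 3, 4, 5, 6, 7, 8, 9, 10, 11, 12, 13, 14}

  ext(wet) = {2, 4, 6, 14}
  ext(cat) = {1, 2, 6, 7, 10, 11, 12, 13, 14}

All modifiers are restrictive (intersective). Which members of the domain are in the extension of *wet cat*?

{2, 6, 14}

⟦cat⟧ = {1, 2, 6, 7, 10, 11, 12, 13, 14}
… ∩ ⟦wet⟧ = {1, 2, 6, 7, 10, 11, 12, 13, 14} ∩ {2, 4, 6, 14} = {2, 6, 14}
So ⟦wet cat⟧ = {2, 6, 14}.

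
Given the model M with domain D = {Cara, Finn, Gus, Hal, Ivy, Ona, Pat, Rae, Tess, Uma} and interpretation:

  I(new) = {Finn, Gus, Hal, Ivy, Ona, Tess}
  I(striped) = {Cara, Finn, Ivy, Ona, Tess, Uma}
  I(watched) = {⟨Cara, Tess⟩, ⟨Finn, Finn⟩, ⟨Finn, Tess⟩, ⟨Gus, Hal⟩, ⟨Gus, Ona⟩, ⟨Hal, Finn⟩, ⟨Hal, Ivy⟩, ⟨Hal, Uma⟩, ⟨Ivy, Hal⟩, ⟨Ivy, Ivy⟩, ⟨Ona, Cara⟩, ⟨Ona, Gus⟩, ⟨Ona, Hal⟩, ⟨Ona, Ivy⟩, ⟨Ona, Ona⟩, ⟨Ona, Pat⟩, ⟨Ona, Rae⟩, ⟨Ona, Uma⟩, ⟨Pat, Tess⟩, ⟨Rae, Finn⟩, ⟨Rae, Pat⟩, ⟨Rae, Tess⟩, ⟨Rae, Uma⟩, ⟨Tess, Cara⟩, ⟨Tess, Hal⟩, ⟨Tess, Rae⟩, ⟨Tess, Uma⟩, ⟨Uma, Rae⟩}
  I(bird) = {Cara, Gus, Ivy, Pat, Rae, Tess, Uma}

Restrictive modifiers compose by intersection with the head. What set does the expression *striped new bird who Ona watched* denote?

{Ivy}

⟦who Ona watched⟧ = {x : ⟨Ona, x⟩ ∈ ⟦watched⟧} = {Cara, Gus, Hal, Ivy, Ona, Pat, Rae, Uma}
⟦bird⟧ = {Cara, Gus, Ivy, Pat, Rae, Tess, Uma}
… ∩ ⟦who Ona watched⟧ = {Cara, Gus, Ivy, Pat, Rae, Tess, Uma} ∩ {Cara, Gus, Hal, Ivy, Ona, Pat, Rae, Uma} = {Cara, Gus, Ivy, Pat, Rae, Uma}
… ∩ ⟦striped⟧ = {Cara, Gus, Ivy, Pat, Rae, Uma} ∩ {Cara, Finn, Ivy, Ona, Tess, Uma} = {Cara, Ivy, Uma}
… ∩ ⟦new⟧ = {Cara, Ivy, Uma} ∩ {Finn, Gus, Hal, Ivy, Ona, Tess} = {Ivy}
So ⟦striped new bird who Ona watched⟧ = {Ivy}.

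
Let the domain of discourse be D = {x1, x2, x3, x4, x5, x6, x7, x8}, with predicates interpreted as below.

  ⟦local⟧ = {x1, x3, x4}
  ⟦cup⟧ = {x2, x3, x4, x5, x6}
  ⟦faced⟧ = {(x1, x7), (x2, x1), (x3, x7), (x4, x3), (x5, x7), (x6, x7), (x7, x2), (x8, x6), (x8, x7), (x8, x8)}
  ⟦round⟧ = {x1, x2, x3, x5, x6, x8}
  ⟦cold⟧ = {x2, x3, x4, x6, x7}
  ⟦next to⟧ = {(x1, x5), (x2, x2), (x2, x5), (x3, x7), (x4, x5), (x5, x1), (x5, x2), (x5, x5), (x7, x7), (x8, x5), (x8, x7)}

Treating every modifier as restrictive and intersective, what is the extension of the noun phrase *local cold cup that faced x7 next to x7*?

⟦that faced x7⟧ = {x : ⟨x, x7⟩ ∈ ⟦faced⟧} = {x1, x3, x5, x6, x8}
⟦next to x7⟧ = {x : ⟨x, x7⟩ ∈ ⟦next to⟧} = {x3, x7, x8}
⟦cup⟧ = {x2, x3, x4, x5, x6}
… ∩ ⟦that faced x7⟧ = {x2, x3, x4, x5, x6} ∩ {x1, x3, x5, x6, x8} = {x3, x5, x6}
… ∩ ⟦next to x7⟧ = {x3, x5, x6} ∩ {x3, x7, x8} = {x3}
… ∩ ⟦local⟧ = {x3} ∩ {x1, x3, x4} = {x3}
… ∩ ⟦cold⟧ = {x3} ∩ {x2, x3, x4, x6, x7} = {x3}
So ⟦local cold cup that faced x7 next to x7⟧ = {x3}.

{x3}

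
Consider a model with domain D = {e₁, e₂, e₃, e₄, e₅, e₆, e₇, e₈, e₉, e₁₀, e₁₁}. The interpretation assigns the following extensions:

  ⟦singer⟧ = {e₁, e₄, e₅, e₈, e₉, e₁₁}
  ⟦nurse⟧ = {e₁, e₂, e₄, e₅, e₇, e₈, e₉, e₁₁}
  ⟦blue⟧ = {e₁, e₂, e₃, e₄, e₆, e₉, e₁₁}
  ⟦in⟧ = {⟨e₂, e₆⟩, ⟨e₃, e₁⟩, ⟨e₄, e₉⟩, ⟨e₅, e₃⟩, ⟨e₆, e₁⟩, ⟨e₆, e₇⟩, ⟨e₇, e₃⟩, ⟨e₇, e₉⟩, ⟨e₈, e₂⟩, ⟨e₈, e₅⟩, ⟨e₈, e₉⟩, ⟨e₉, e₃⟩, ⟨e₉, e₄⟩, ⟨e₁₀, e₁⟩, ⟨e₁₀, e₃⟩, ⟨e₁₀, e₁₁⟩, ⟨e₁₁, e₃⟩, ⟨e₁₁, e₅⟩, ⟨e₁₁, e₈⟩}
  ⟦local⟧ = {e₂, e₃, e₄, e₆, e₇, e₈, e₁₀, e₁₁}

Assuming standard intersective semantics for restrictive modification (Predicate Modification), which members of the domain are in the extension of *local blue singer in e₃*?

{e₁₁}

⟦in e₃⟧ = {x : ⟨x, e₃⟩ ∈ ⟦in⟧} = {e₅, e₇, e₉, e₁₀, e₁₁}
⟦singer⟧ = {e₁, e₄, e₅, e₈, e₉, e₁₁}
… ∩ ⟦in e₃⟧ = {e₁, e₄, e₅, e₈, e₉, e₁₁} ∩ {e₅, e₇, e₉, e₁₀, e₁₁} = {e₅, e₉, e₁₁}
… ∩ ⟦local⟧ = {e₅, e₉, e₁₁} ∩ {e₂, e₃, e₄, e₆, e₇, e₈, e₁₀, e₁₁} = {e₁₁}
… ∩ ⟦blue⟧ = {e₁₁} ∩ {e₁, e₂, e₃, e₄, e₆, e₉, e₁₁} = {e₁₁}
So ⟦local blue singer in e₃⟧ = {e₁₁}.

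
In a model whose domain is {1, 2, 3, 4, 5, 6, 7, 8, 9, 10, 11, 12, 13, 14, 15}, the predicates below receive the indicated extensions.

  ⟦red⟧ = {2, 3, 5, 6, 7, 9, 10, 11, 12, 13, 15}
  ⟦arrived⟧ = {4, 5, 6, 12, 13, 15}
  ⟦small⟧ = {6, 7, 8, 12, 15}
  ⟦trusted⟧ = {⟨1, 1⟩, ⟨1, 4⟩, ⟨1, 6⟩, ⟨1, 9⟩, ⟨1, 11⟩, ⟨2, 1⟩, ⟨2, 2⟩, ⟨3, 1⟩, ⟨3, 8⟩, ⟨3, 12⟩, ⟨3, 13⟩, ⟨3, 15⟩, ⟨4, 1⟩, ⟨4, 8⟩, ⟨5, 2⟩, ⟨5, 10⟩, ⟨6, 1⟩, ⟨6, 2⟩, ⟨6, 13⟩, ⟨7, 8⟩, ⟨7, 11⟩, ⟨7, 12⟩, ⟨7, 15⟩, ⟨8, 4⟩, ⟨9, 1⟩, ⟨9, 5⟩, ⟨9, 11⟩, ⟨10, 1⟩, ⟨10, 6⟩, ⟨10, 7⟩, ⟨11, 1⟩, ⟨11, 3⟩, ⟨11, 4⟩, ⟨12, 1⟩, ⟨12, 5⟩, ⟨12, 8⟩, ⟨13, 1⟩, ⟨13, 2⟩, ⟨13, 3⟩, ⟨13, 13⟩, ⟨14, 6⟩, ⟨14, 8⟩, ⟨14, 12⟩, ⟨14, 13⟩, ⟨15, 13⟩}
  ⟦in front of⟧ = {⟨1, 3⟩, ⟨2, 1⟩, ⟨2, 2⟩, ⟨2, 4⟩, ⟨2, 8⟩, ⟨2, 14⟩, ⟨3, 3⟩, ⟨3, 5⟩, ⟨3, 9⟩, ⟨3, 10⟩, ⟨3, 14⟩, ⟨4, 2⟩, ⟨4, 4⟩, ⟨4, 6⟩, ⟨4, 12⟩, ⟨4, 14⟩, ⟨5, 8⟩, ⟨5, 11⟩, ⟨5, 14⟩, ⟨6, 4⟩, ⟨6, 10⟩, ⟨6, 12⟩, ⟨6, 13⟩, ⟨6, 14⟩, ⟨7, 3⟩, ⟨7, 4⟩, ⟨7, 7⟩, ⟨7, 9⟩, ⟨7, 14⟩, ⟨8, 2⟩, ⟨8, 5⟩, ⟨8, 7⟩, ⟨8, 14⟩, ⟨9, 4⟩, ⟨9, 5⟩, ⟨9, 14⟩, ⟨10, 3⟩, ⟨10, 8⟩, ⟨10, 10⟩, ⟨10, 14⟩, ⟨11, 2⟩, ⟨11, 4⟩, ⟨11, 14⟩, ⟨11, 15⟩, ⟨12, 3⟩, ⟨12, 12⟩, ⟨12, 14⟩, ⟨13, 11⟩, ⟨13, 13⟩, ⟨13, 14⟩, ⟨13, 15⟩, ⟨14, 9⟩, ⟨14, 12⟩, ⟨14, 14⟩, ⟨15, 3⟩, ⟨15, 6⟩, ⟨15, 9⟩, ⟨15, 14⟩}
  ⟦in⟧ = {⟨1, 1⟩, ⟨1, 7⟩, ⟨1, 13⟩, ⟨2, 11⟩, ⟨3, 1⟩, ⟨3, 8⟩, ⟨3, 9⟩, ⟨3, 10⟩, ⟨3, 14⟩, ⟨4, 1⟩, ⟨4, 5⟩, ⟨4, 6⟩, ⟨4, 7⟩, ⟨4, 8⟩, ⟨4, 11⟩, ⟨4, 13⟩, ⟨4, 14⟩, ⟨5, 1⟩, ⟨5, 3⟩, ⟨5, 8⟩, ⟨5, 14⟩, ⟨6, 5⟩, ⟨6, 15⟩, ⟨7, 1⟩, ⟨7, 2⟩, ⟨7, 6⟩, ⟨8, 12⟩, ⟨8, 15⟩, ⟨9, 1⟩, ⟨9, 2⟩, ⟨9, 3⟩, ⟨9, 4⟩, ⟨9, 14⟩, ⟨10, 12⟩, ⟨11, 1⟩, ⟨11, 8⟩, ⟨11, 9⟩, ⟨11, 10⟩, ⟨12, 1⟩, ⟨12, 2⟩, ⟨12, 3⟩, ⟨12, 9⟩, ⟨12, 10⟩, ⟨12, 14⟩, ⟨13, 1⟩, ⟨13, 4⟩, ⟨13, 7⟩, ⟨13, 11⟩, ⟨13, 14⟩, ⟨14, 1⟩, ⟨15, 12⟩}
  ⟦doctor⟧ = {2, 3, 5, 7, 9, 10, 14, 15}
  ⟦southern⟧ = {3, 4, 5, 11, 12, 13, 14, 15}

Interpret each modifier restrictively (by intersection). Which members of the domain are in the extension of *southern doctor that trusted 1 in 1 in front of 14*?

⟦that trusted 1⟧ = {x : ⟨x, 1⟩ ∈ ⟦trusted⟧} = {1, 2, 3, 4, 6, 9, 10, 11, 12, 13}
⟦in 1⟧ = {x : ⟨x, 1⟩ ∈ ⟦in⟧} = {1, 3, 4, 5, 7, 9, 11, 12, 13, 14}
⟦in front of 14⟧ = {x : ⟨x, 14⟩ ∈ ⟦in front of⟧} = {2, 3, 4, 5, 6, 7, 8, 9, 10, 11, 12, 13, 14, 15}
⟦doctor⟧ = {2, 3, 5, 7, 9, 10, 14, 15}
… ∩ ⟦that trusted 1⟧ = {2, 3, 5, 7, 9, 10, 14, 15} ∩ {1, 2, 3, 4, 6, 9, 10, 11, 12, 13} = {2, 3, 9, 10}
… ∩ ⟦in 1⟧ = {2, 3, 9, 10} ∩ {1, 3, 4, 5, 7, 9, 11, 12, 13, 14} = {3, 9}
… ∩ ⟦in front of 14⟧ = {3, 9} ∩ {2, 3, 4, 5, 6, 7, 8, 9, 10, 11, 12, 13, 14, 15} = {3, 9}
… ∩ ⟦southern⟧ = {3, 9} ∩ {3, 4, 5, 11, 12, 13, 14, 15} = {3}
So ⟦southern doctor that trusted 1 in 1 in front of 14⟧ = {3}.

{3}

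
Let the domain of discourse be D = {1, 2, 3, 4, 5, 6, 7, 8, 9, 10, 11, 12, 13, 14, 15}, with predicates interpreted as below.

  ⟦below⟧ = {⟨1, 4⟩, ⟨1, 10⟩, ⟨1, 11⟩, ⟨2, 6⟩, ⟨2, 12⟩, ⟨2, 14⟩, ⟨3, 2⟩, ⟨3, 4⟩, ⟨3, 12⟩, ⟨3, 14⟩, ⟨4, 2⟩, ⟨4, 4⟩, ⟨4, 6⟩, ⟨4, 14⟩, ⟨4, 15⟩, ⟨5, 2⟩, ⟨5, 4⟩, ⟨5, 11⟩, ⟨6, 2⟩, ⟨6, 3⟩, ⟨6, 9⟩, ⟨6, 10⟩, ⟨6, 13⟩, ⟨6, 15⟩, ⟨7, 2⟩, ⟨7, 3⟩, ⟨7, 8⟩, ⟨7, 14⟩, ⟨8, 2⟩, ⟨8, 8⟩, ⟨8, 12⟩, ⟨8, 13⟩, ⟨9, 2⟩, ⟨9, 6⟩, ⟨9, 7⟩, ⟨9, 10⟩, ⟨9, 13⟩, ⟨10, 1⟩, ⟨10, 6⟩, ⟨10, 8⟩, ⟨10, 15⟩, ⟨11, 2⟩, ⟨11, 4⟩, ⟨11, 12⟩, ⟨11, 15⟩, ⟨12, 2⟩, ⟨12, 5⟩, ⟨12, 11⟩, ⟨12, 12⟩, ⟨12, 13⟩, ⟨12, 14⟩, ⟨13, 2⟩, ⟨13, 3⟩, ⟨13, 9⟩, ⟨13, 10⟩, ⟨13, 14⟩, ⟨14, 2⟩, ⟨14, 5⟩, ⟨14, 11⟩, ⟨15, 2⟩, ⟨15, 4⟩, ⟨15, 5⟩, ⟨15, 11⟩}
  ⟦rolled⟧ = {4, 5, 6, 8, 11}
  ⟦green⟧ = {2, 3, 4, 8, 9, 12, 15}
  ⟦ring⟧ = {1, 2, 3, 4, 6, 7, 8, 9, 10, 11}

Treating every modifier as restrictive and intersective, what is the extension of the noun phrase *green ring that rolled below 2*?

⟦that rolled⟧ = ⟦rolled⟧ = {4, 5, 6, 8, 11}
⟦below 2⟧ = {x : ⟨x, 2⟩ ∈ ⟦below⟧} = {3, 4, 5, 6, 7, 8, 9, 11, 12, 13, 14, 15}
⟦ring⟧ = {1, 2, 3, 4, 6, 7, 8, 9, 10, 11}
… ∩ ⟦that rolled⟧ = {1, 2, 3, 4, 6, 7, 8, 9, 10, 11} ∩ {4, 5, 6, 8, 11} = {4, 6, 8, 11}
… ∩ ⟦below 2⟧ = {4, 6, 8, 11} ∩ {3, 4, 5, 6, 7, 8, 9, 11, 12, 13, 14, 15} = {4, 6, 8, 11}
… ∩ ⟦green⟧ = {4, 6, 8, 11} ∩ {2, 3, 4, 8, 9, 12, 15} = {4, 8}
So ⟦green ring that rolled below 2⟧ = {4, 8}.

{4, 8}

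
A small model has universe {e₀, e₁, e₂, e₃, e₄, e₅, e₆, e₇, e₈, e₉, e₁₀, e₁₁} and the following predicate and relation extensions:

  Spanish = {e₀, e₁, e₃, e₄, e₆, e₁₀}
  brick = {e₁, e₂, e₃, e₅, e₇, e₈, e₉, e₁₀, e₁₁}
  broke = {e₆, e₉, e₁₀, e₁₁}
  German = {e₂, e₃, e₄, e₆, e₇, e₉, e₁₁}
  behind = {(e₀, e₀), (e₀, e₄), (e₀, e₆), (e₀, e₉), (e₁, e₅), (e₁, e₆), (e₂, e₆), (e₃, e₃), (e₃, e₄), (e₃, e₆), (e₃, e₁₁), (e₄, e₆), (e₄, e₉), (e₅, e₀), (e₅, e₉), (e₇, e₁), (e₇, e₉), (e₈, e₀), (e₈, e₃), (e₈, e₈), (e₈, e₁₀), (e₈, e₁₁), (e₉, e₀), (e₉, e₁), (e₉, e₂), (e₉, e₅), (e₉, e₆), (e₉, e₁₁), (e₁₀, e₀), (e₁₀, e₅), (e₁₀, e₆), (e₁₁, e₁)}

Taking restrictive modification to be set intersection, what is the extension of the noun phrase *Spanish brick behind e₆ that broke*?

⟦behind e₆⟧ = {x : ⟨x, e₆⟩ ∈ ⟦behind⟧} = {e₀, e₁, e₂, e₃, e₄, e₉, e₁₀}
⟦that broke⟧ = ⟦broke⟧ = {e₆, e₉, e₁₀, e₁₁}
⟦brick⟧ = {e₁, e₂, e₃, e₅, e₇, e₈, e₉, e₁₀, e₁₁}
… ∩ ⟦behind e₆⟧ = {e₁, e₂, e₃, e₅, e₇, e₈, e₉, e₁₀, e₁₁} ∩ {e₀, e₁, e₂, e₃, e₄, e₉, e₁₀} = {e₁, e₂, e₃, e₉, e₁₀}
… ∩ ⟦that broke⟧ = {e₁, e₂, e₃, e₉, e₁₀} ∩ {e₆, e₉, e₁₀, e₁₁} = {e₉, e₁₀}
… ∩ ⟦Spanish⟧ = {e₉, e₁₀} ∩ {e₀, e₁, e₃, e₄, e₆, e₁₀} = {e₁₀}
So ⟦Spanish brick behind e₆ that broke⟧ = {e₁₀}.

{e₁₀}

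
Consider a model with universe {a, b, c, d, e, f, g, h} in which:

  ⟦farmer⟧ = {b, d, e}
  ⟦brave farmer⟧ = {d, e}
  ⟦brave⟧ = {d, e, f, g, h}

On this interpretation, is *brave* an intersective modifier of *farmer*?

⟦brave⟧ ∩ ⟦farmer⟧ = {d, e, f, g, h} ∩ {b, d, e} = {d, e}
Observed ⟦brave farmer⟧ = {d, e}.
These coincide, so the modifier is intersective here.

yes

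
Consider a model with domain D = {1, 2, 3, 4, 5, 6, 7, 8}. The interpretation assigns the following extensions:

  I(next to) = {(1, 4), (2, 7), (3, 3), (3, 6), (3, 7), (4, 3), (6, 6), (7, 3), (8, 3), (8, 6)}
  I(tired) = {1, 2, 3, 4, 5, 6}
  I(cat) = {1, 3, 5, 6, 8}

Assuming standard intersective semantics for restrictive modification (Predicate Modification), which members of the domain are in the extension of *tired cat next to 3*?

⟦next to 3⟧ = {x : ⟨x, 3⟩ ∈ ⟦next to⟧} = {3, 4, 7, 8}
⟦cat⟧ = {1, 3, 5, 6, 8}
… ∩ ⟦next to 3⟧ = {1, 3, 5, 6, 8} ∩ {3, 4, 7, 8} = {3, 8}
… ∩ ⟦tired⟧ = {3, 8} ∩ {1, 2, 3, 4, 5, 6} = {3}
So ⟦tired cat next to 3⟧ = {3}.

{3}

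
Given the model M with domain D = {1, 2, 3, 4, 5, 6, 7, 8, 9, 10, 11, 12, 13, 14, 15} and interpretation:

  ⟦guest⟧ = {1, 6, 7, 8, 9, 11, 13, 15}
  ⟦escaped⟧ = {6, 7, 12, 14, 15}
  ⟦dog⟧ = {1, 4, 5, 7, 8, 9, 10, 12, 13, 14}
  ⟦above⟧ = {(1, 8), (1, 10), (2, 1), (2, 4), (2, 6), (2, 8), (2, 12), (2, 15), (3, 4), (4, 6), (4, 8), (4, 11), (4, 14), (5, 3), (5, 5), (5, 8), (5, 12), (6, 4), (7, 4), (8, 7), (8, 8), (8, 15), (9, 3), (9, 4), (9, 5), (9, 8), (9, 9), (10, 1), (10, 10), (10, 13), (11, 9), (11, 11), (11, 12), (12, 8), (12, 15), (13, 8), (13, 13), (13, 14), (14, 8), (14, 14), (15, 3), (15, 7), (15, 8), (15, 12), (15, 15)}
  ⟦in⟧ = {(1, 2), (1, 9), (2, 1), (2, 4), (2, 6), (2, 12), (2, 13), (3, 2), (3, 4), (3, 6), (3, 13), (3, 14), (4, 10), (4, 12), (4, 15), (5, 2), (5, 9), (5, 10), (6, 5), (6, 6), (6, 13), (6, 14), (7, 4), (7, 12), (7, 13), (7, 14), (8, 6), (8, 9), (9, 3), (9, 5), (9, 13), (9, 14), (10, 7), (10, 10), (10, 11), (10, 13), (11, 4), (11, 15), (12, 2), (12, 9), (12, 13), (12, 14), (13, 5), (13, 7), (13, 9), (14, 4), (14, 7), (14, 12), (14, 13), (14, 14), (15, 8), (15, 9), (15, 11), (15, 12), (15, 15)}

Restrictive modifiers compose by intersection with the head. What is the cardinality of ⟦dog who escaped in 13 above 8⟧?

⟦who escaped⟧ = ⟦escaped⟧ = {6, 7, 12, 14, 15}
⟦in 13⟧ = {x : ⟨x, 13⟩ ∈ ⟦in⟧} = {2, 3, 6, 7, 9, 10, 12, 14}
⟦above 8⟧ = {x : ⟨x, 8⟩ ∈ ⟦above⟧} = {1, 2, 4, 5, 8, 9, 12, 13, 14, 15}
⟦dog⟧ = {1, 4, 5, 7, 8, 9, 10, 12, 13, 14}
… ∩ ⟦who escaped⟧ = {1, 4, 5, 7, 8, 9, 10, 12, 13, 14} ∩ {6, 7, 12, 14, 15} = {7, 12, 14}
… ∩ ⟦in 13⟧ = {7, 12, 14} ∩ {2, 3, 6, 7, 9, 10, 12, 14} = {7, 12, 14}
… ∩ ⟦above 8⟧ = {7, 12, 14} ∩ {1, 2, 4, 5, 8, 9, 12, 13, 14, 15} = {12, 14}
⟦dog who escaped in 13 above 8⟧ = {12, 14}, so the cardinality is 2.

2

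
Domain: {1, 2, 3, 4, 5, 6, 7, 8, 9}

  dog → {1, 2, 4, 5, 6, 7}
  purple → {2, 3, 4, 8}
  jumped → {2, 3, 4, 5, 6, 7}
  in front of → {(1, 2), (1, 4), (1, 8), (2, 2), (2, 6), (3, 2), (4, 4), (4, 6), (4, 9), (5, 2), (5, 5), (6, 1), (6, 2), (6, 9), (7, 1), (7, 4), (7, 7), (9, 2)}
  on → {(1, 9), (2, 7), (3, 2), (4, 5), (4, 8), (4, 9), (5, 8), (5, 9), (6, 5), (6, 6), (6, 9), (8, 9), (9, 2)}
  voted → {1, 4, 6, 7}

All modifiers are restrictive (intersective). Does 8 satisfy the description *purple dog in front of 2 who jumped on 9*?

⟦in front of 2⟧ = {x : ⟨x, 2⟩ ∈ ⟦in front of⟧} = {1, 2, 3, 5, 6, 9}
⟦who jumped⟧ = ⟦jumped⟧ = {2, 3, 4, 5, 6, 7}
⟦on 9⟧ = {x : ⟨x, 9⟩ ∈ ⟦on⟧} = {1, 4, 5, 6, 8}
⟦dog⟧ = {1, 2, 4, 5, 6, 7}
… ∩ ⟦in front of 2⟧ = {1, 2, 4, 5, 6, 7} ∩ {1, 2, 3, 5, 6, 9} = {1, 2, 5, 6}
… ∩ ⟦who jumped⟧ = {1, 2, 5, 6} ∩ {2, 3, 4, 5, 6, 7} = {2, 5, 6}
… ∩ ⟦on 9⟧ = {2, 5, 6} ∩ {1, 4, 5, 6, 8} = {5, 6}
… ∩ ⟦purple⟧ = {5, 6} ∩ {2, 3, 4, 8} = ∅
⟦purple dog in front of 2 who jumped on 9⟧ = ∅; 8 ∉ this set.

no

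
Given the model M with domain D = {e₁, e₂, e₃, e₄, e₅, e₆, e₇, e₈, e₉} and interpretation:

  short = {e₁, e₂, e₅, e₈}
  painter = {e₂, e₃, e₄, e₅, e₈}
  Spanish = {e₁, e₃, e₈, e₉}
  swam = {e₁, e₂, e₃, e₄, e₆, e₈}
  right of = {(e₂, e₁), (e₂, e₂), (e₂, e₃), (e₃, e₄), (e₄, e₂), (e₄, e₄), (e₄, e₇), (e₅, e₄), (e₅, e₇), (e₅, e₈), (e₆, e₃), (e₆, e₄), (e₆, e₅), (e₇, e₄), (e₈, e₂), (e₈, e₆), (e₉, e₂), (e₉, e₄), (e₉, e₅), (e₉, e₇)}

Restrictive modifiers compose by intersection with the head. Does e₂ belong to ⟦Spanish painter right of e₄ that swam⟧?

no

⟦right of e₄⟧ = {x : ⟨x, e₄⟩ ∈ ⟦right of⟧} = {e₃, e₄, e₅, e₆, e₇, e₉}
⟦that swam⟧ = ⟦swam⟧ = {e₁, e₂, e₃, e₄, e₆, e₈}
⟦painter⟧ = {e₂, e₃, e₄, e₅, e₈}
… ∩ ⟦right of e₄⟧ = {e₂, e₃, e₄, e₅, e₈} ∩ {e₃, e₄, e₅, e₆, e₇, e₉} = {e₃, e₄, e₅}
… ∩ ⟦that swam⟧ = {e₃, e₄, e₅} ∩ {e₁, e₂, e₃, e₄, e₆, e₈} = {e₃, e₄}
… ∩ ⟦Spanish⟧ = {e₃, e₄} ∩ {e₁, e₃, e₈, e₉} = {e₃}
⟦Spanish painter right of e₄ that swam⟧ = {e₃}; e₂ ∉ this set.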